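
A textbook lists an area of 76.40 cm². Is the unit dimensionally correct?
Yes

area has SI base units: m^2
cm² reduces to the same SI base units, so it is a valid unit for area.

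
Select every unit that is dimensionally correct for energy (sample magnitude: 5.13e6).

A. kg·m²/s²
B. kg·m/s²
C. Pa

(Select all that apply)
A

energy has SI base units: kg * m^2 / s^2

Checking each option against kg * m^2 / s^2:
  A. kg·m²/s²: ✓ matches
  B. kg·m/s²: ✗ does not match
  C. Pa: ✗ does not match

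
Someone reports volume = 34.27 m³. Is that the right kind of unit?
Yes

volume has SI base units: m^3
m³ reduces to the same SI base units, so it is a valid unit for volume.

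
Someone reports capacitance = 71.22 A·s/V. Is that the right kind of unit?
Yes

capacitance has SI base units: A^2 * s^4 / (kg * m^2)
A·s/V reduces to the same SI base units, so it is a valid unit for capacitance.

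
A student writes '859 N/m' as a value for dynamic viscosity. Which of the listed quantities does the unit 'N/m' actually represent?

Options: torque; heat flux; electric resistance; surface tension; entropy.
surface tension

dynamic viscosity should have units dimensionally equivalent to kg / (m * s) (e.g. Pa·s).
The given unit 'N/m' reduces to kg / s^2. Of the listed options, that is the dimensionality of surface tension.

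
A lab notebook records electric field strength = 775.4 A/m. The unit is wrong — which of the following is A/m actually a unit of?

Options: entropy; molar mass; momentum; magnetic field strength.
magnetic field strength

electric field strength should have units dimensionally equivalent to kg * m / (A * s^3) (e.g. V/m).
The given unit 'A/m' reduces to A / m. Of the listed options, that is the dimensionality of magnetic field strength.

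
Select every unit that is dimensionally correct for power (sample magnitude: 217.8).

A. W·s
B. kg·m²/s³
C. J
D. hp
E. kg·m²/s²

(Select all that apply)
B, D

power has SI base units: kg * m^2 / s^3

Checking each option against kg * m^2 / s^3:
  A. W·s: ✗ does not match
  B. kg·m²/s³: ✓ matches
  C. J: ✗ does not match
  D. hp: ✓ matches
  E. kg·m²/s²: ✗ does not match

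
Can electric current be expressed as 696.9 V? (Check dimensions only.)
No

electric current has SI base units: A
V does NOT reduce to A; a valid unit for electric current would be e.g. A.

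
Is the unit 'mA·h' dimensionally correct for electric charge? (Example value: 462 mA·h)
Yes

electric charge has SI base units: A * s
mA·h reduces to the same SI base units, so it is a valid unit for electric charge.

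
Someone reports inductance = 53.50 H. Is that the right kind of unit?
Yes

inductance has SI base units: kg * m^2 / (A^2 * s^2)
H reduces to the same SI base units, so it is a valid unit for inductance.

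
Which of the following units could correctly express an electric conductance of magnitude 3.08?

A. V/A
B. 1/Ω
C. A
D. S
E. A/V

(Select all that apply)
B, D, E

electric conductance has SI base units: A^2 * s^3 / (kg * m^2)

Checking each option against A^2 * s^3 / (kg * m^2):
  A. V/A: ✗ does not match
  B. 1/Ω: ✓ matches
  C. A: ✗ does not match
  D. S: ✓ matches
  E. A/V: ✓ matches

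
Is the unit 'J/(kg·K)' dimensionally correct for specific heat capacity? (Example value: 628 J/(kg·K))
Yes

specific heat capacity has SI base units: m^2 / (s^2 * K)
J/(kg·K) reduces to the same SI base units, so it is a valid unit for specific heat capacity.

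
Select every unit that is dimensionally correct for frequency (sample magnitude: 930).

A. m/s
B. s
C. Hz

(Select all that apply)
C

frequency has SI base units: 1 / s

Checking each option against 1 / s:
  A. m/s: ✗ does not match
  B. s: ✗ does not match
  C. Hz: ✓ matches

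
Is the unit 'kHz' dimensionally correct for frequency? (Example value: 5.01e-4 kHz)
Yes

frequency has SI base units: 1 / s
kHz reduces to the same SI base units, so it is a valid unit for frequency.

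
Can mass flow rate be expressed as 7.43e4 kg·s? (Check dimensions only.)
No

mass flow rate has SI base units: kg / s
kg·s does NOT reduce to kg / s; a valid unit for mass flow rate would be e.g. kg/s.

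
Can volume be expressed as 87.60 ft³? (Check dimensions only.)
Yes

volume has SI base units: m^3
ft³ reduces to the same SI base units, so it is a valid unit for volume.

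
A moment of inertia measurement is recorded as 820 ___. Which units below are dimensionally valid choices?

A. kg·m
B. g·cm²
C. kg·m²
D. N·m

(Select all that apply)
B, C

moment of inertia has SI base units: kg * m^2

Checking each option against kg * m^2:
  A. kg·m: ✗ does not match
  B. g·cm²: ✓ matches
  C. kg·m²: ✓ matches
  D. N·m: ✗ does not match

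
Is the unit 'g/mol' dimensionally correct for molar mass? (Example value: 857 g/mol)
Yes

molar mass has SI base units: kg / mol
g/mol reduces to the same SI base units, so it is a valid unit for molar mass.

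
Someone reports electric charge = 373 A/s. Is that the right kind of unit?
No

electric charge has SI base units: A * s
A/s does NOT reduce to A * s; a valid unit for electric charge would be e.g. C.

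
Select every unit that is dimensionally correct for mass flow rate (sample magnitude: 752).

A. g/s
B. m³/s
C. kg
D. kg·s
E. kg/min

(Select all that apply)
A, E

mass flow rate has SI base units: kg / s

Checking each option against kg / s:
  A. g/s: ✓ matches
  B. m³/s: ✗ does not match
  C. kg: ✗ does not match
  D. kg·s: ✗ does not match
  E. kg/min: ✓ matches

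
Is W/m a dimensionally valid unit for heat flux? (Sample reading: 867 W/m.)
No

heat flux has SI base units: kg / s^3
W/m does NOT reduce to kg / s^3; a valid unit for heat flux would be e.g. W/m².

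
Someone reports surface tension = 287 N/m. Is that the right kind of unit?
Yes

surface tension has SI base units: kg / s^2
N/m reduces to the same SI base units, so it is a valid unit for surface tension.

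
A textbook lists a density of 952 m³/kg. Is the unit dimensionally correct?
No

density has SI base units: kg / m^3
m³/kg does NOT reduce to kg / m^3; a valid unit for density would be e.g. kg/m³.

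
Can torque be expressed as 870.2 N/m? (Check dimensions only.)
No

torque has SI base units: kg * m^2 / s^2
N/m does NOT reduce to kg * m^2 / s^2; a valid unit for torque would be e.g. N·m.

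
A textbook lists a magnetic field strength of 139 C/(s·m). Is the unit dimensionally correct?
Yes

magnetic field strength has SI base units: A / m
C/(s·m) reduces to the same SI base units, so it is a valid unit for magnetic field strength.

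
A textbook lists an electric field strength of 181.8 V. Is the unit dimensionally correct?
No

electric field strength has SI base units: kg * m / (A * s^3)
V does NOT reduce to kg * m / (A * s^3); a valid unit for electric field strength would be e.g. V/m.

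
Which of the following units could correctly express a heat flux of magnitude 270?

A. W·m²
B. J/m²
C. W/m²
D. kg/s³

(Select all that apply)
C, D

heat flux has SI base units: kg / s^3

Checking each option against kg / s^3:
  A. W·m²: ✗ does not match
  B. J/m²: ✗ does not match
  C. W/m²: ✓ matches
  D. kg/s³: ✓ matches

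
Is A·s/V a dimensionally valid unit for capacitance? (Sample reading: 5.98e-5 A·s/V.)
Yes

capacitance has SI base units: A^2 * s^4 / (kg * m^2)
A·s/V reduces to the same SI base units, so it is a valid unit for capacitance.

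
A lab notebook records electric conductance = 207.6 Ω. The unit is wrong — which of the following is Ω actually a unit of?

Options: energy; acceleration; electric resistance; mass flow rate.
electric resistance

electric conductance should have units dimensionally equivalent to A^2 * s^3 / (kg * m^2) (e.g. S).
The given unit 'Ω' reduces to kg * m^2 / (A^2 * s^3). Of the listed options, that is the dimensionality of electric resistance.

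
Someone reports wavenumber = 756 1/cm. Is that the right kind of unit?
Yes

wavenumber has SI base units: 1 / m
1/cm reduces to the same SI base units, so it is a valid unit for wavenumber.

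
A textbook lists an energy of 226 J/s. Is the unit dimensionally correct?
No

energy has SI base units: kg * m^2 / s^2
J/s does NOT reduce to kg * m^2 / s^2; a valid unit for energy would be e.g. J.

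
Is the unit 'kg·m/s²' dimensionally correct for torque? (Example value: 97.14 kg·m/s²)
No

torque has SI base units: kg * m^2 / s^2
kg·m/s² does NOT reduce to kg * m^2 / s^2; a valid unit for torque would be e.g. N·m.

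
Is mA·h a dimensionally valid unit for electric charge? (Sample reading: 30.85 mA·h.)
Yes

electric charge has SI base units: A * s
mA·h reduces to the same SI base units, so it is a valid unit for electric charge.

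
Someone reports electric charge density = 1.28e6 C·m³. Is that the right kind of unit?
No

electric charge density has SI base units: A * s / m^3
C·m³ does NOT reduce to A * s / m^3; a valid unit for electric charge density would be e.g. C/m³.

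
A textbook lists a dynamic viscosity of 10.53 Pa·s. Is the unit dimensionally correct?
Yes

dynamic viscosity has SI base units: kg / (m * s)
Pa·s reduces to the same SI base units, so it is a valid unit for dynamic viscosity.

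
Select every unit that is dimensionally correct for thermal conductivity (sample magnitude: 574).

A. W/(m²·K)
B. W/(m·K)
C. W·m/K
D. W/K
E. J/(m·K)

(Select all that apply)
B

thermal conductivity has SI base units: kg * m / (s^3 * K)

Checking each option against kg * m / (s^3 * K):
  A. W/(m²·K): ✗ does not match
  B. W/(m·K): ✓ matches
  C. W·m/K: ✗ does not match
  D. W/K: ✗ does not match
  E. J/(m·K): ✗ does not match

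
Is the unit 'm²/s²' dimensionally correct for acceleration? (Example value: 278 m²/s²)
No

acceleration has SI base units: m / s^2
m²/s² does NOT reduce to m / s^2; a valid unit for acceleration would be e.g. m/s².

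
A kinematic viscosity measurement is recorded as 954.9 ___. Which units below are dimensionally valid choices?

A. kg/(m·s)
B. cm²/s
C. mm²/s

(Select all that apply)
B, C

kinematic viscosity has SI base units: m^2 / s

Checking each option against m^2 / s:
  A. kg/(m·s): ✗ does not match
  B. cm²/s: ✓ matches
  C. mm²/s: ✓ matches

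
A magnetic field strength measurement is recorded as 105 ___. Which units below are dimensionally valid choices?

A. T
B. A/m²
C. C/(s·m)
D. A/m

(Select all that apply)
C, D

magnetic field strength has SI base units: A / m

Checking each option against A / m:
  A. T: ✗ does not match
  B. A/m²: ✗ does not match
  C. C/(s·m): ✓ matches
  D. A/m: ✓ matches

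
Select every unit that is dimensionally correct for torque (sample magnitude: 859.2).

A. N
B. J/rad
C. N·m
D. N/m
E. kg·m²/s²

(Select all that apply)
B, C, E

torque has SI base units: kg * m^2 / s^2

Checking each option against kg * m^2 / s^2:
  A. N: ✗ does not match
  B. J/rad: ✓ matches
  C. N·m: ✓ matches
  D. N/m: ✗ does not match
  E. kg·m²/s²: ✓ matches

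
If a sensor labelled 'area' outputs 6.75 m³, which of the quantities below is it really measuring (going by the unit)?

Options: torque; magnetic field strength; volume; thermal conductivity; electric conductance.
volume

area should have units dimensionally equivalent to m^2 (e.g. m²).
The given unit 'm³' reduces to m^3. Of the listed options, that is the dimensionality of volume.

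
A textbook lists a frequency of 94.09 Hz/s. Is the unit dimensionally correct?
No

frequency has SI base units: 1 / s
Hz/s does NOT reduce to 1 / s; a valid unit for frequency would be e.g. Hz.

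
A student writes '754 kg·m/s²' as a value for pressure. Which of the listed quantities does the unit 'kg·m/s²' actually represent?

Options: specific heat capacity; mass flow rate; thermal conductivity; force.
force

pressure should have units dimensionally equivalent to kg / (m * s^2) (e.g. Pa).
The given unit 'kg·m/s²' reduces to kg * m / s^2. Of the listed options, that is the dimensionality of force.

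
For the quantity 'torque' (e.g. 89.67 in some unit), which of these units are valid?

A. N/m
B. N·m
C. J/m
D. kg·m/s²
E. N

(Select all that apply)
B

torque has SI base units: kg * m^2 / s^2

Checking each option against kg * m^2 / s^2:
  A. N/m: ✗ does not match
  B. N·m: ✓ matches
  C. J/m: ✗ does not match
  D. kg·m/s²: ✗ does not match
  E. N: ✗ does not match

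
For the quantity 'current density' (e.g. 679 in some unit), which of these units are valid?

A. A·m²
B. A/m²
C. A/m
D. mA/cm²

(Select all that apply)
B, D

current density has SI base units: A / m^2

Checking each option against A / m^2:
  A. A·m²: ✗ does not match
  B. A/m²: ✓ matches
  C. A/m: ✗ does not match
  D. mA/cm²: ✓ matches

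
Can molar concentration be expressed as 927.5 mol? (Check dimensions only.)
No

molar concentration has SI base units: mol / m^3
mol does NOT reduce to mol / m^3; a valid unit for molar concentration would be e.g. mol/m³.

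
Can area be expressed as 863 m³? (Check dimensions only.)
No

area has SI base units: m^2
m³ does NOT reduce to m^2; a valid unit for area would be e.g. m².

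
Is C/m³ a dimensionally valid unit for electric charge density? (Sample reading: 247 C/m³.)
Yes

electric charge density has SI base units: A * s / m^3
C/m³ reduces to the same SI base units, so it is a valid unit for electric charge density.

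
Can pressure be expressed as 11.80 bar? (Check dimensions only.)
Yes

pressure has SI base units: kg / (m * s^2)
bar reduces to the same SI base units, so it is a valid unit for pressure.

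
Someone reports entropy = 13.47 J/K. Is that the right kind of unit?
Yes

entropy has SI base units: kg * m^2 / (s^2 * K)
J/K reduces to the same SI base units, so it is a valid unit for entropy.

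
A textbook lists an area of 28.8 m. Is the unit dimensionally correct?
No

area has SI base units: m^2
m does NOT reduce to m^2; a valid unit for area would be e.g. m².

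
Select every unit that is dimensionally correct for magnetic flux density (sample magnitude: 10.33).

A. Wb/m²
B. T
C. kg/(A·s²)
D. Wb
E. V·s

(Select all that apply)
A, B, C

magnetic flux density has SI base units: kg / (A * s^2)

Checking each option against kg / (A * s^2):
  A. Wb/m²: ✓ matches
  B. T: ✓ matches
  C. kg/(A·s²): ✓ matches
  D. Wb: ✗ does not match
  E. V·s: ✗ does not match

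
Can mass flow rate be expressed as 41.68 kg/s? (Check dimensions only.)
Yes

mass flow rate has SI base units: kg / s
kg/s reduces to the same SI base units, so it is a valid unit for mass flow rate.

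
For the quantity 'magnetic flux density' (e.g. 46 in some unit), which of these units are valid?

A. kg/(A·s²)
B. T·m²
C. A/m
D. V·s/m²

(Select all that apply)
A, D

magnetic flux density has SI base units: kg / (A * s^2)

Checking each option against kg / (A * s^2):
  A. kg/(A·s²): ✓ matches
  B. T·m²: ✗ does not match
  C. A/m: ✗ does not match
  D. V·s/m²: ✓ matches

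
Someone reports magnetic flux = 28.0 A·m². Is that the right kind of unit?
No

magnetic flux has SI base units: kg * m^2 / (A * s^2)
A·m² does NOT reduce to kg * m^2 / (A * s^2); a valid unit for magnetic flux would be e.g. Wb.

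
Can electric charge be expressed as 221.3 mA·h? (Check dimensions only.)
Yes

electric charge has SI base units: A * s
mA·h reduces to the same SI base units, so it is a valid unit for electric charge.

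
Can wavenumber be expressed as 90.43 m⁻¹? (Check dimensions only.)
Yes

wavenumber has SI base units: 1 / m
m⁻¹ reduces to the same SI base units, so it is a valid unit for wavenumber.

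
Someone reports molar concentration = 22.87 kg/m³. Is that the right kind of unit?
No

molar concentration has SI base units: mol / m^3
kg/m³ does NOT reduce to mol / m^3; a valid unit for molar concentration would be e.g. mol/m³.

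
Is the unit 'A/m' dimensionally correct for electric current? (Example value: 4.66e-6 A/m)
No

electric current has SI base units: A
A/m does NOT reduce to A; a valid unit for electric current would be e.g. A.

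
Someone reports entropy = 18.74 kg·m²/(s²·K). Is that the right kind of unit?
Yes

entropy has SI base units: kg * m^2 / (s^2 * K)
kg·m²/(s²·K) reduces to the same SI base units, so it is a valid unit for entropy.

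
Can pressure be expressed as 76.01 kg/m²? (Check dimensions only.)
No

pressure has SI base units: kg / (m * s^2)
kg/m² does NOT reduce to kg / (m * s^2); a valid unit for pressure would be e.g. Pa.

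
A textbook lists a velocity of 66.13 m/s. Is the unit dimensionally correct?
Yes

velocity has SI base units: m / s
m/s reduces to the same SI base units, so it is a valid unit for velocity.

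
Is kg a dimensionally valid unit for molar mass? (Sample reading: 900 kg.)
No

molar mass has SI base units: kg / mol
kg does NOT reduce to kg / mol; a valid unit for molar mass would be e.g. kg/mol.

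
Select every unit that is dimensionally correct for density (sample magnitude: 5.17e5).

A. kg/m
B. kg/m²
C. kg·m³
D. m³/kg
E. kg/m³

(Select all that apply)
E

density has SI base units: kg / m^3

Checking each option against kg / m^3:
  A. kg/m: ✗ does not match
  B. kg/m²: ✗ does not match
  C. kg·m³: ✗ does not match
  D. m³/kg: ✗ does not match
  E. kg/m³: ✓ matches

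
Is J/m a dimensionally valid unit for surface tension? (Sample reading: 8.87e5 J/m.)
No

surface tension has SI base units: kg / s^2
J/m does NOT reduce to kg / s^2; a valid unit for surface tension would be e.g. N/m.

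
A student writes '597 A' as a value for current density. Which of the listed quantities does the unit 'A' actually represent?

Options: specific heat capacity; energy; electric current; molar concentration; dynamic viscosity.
electric current

current density should have units dimensionally equivalent to A / m^2 (e.g. A/m²).
The given unit 'A' reduces to A. Of the listed options, that is the dimensionality of electric current.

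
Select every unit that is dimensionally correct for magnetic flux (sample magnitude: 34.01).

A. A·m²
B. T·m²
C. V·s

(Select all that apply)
B, C

magnetic flux has SI base units: kg * m^2 / (A * s^2)

Checking each option against kg * m^2 / (A * s^2):
  A. A·m²: ✗ does not match
  B. T·m²: ✓ matches
  C. V·s: ✓ matches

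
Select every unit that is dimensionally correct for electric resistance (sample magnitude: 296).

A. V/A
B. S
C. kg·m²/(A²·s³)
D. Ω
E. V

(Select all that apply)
A, C, D

electric resistance has SI base units: kg * m^2 / (A^2 * s^3)

Checking each option against kg * m^2 / (A^2 * s^3):
  A. V/A: ✓ matches
  B. S: ✗ does not match
  C. kg·m²/(A²·s³): ✓ matches
  D. Ω: ✓ matches
  E. V: ✗ does not match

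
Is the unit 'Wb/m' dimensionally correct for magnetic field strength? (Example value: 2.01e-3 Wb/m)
No

magnetic field strength has SI base units: A / m
Wb/m does NOT reduce to A / m; a valid unit for magnetic field strength would be e.g. A/m.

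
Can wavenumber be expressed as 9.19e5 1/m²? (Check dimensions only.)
No

wavenumber has SI base units: 1 / m
1/m² does NOT reduce to 1 / m; a valid unit for wavenumber would be e.g. 1/m.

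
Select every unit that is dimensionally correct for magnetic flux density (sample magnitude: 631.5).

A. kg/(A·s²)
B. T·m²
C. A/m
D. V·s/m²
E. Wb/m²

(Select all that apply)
A, D, E

magnetic flux density has SI base units: kg / (A * s^2)

Checking each option against kg / (A * s^2):
  A. kg/(A·s²): ✓ matches
  B. T·m²: ✗ does not match
  C. A/m: ✗ does not match
  D. V·s/m²: ✓ matches
  E. Wb/m²: ✓ matches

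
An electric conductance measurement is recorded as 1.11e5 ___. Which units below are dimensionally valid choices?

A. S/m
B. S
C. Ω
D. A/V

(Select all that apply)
B, D

electric conductance has SI base units: A^2 * s^3 / (kg * m^2)

Checking each option against A^2 * s^3 / (kg * m^2):
  A. S/m: ✗ does not match
  B. S: ✓ matches
  C. Ω: ✗ does not match
  D. A/V: ✓ matches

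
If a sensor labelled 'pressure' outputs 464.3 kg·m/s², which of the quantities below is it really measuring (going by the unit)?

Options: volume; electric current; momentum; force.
force

pressure should have units dimensionally equivalent to kg / (m * s^2) (e.g. Pa).
The given unit 'kg·m/s²' reduces to kg * m / s^2. Of the listed options, that is the dimensionality of force.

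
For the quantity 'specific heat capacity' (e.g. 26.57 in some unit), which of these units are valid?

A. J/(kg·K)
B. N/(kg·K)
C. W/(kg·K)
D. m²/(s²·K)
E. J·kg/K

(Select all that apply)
A, D

specific heat capacity has SI base units: m^2 / (s^2 * K)

Checking each option against m^2 / (s^2 * K):
  A. J/(kg·K): ✓ matches
  B. N/(kg·K): ✗ does not match
  C. W/(kg·K): ✗ does not match
  D. m²/(s²·K): ✓ matches
  E. J·kg/K: ✗ does not match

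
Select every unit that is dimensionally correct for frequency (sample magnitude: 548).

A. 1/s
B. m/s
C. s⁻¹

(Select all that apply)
A, C

frequency has SI base units: 1 / s

Checking each option against 1 / s:
  A. 1/s: ✓ matches
  B. m/s: ✗ does not match
  C. s⁻¹: ✓ matches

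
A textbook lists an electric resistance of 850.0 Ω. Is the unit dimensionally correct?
Yes

electric resistance has SI base units: kg * m^2 / (A^2 * s^3)
Ω reduces to the same SI base units, so it is a valid unit for electric resistance.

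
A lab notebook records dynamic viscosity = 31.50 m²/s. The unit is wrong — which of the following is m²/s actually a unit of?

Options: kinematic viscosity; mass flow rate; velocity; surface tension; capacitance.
kinematic viscosity

dynamic viscosity should have units dimensionally equivalent to kg / (m * s) (e.g. Pa·s).
The given unit 'm²/s' reduces to m^2 / s. Of the listed options, that is the dimensionality of kinematic viscosity.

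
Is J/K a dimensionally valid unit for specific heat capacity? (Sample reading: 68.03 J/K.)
No

specific heat capacity has SI base units: m^2 / (s^2 * K)
J/K does NOT reduce to m^2 / (s^2 * K); a valid unit for specific heat capacity would be e.g. J/(kg·K).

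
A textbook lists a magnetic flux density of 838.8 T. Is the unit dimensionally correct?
Yes

magnetic flux density has SI base units: kg / (A * s^2)
T reduces to the same SI base units, so it is a valid unit for magnetic flux density.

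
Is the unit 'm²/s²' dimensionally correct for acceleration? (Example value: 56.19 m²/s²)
No

acceleration has SI base units: m / s^2
m²/s² does NOT reduce to m / s^2; a valid unit for acceleration would be e.g. m/s².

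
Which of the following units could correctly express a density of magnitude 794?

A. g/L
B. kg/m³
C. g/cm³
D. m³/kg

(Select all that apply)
A, B, C

density has SI base units: kg / m^3

Checking each option against kg / m^3:
  A. g/L: ✓ matches
  B. kg/m³: ✓ matches
  C. g/cm³: ✓ matches
  D. m³/kg: ✗ does not match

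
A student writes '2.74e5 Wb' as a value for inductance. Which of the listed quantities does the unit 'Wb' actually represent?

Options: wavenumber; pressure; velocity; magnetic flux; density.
magnetic flux

inductance should have units dimensionally equivalent to kg * m^2 / (A^2 * s^2) (e.g. H).
The given unit 'Wb' reduces to kg * m^2 / (A * s^2). Of the listed options, that is the dimensionality of magnetic flux.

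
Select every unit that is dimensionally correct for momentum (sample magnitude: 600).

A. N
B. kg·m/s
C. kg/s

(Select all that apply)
B

momentum has SI base units: kg * m / s

Checking each option against kg * m / s:
  A. N: ✗ does not match
  B. kg·m/s: ✓ matches
  C. kg/s: ✗ does not match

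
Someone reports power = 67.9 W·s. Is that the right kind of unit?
No

power has SI base units: kg * m^2 / s^3
W·s does NOT reduce to kg * m^2 / s^3; a valid unit for power would be e.g. W.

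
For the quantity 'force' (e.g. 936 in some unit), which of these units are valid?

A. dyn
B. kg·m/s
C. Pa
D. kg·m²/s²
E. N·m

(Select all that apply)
A

force has SI base units: kg * m / s^2

Checking each option against kg * m / s^2:
  A. dyn: ✓ matches
  B. kg·m/s: ✗ does not match
  C. Pa: ✗ does not match
  D. kg·m²/s²: ✗ does not match
  E. N·m: ✗ does not match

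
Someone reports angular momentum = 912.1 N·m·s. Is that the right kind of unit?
Yes

angular momentum has SI base units: kg * m^2 / s
N·m·s reduces to the same SI base units, so it is a valid unit for angular momentum.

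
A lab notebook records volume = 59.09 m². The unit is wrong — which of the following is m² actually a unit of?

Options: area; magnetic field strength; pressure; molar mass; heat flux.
area

volume should have units dimensionally equivalent to m^3 (e.g. m³).
The given unit 'm²' reduces to m^2. Of the listed options, that is the dimensionality of area.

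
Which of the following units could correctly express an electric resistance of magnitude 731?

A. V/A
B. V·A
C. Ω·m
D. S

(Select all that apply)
A

electric resistance has SI base units: kg * m^2 / (A^2 * s^3)

Checking each option against kg * m^2 / (A^2 * s^3):
  A. V/A: ✓ matches
  B. V·A: ✗ does not match
  C. Ω·m: ✗ does not match
  D. S: ✗ does not match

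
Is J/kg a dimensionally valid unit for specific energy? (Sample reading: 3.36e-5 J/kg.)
Yes

specific energy has SI base units: m^2 / s^2
J/kg reduces to the same SI base units, so it is a valid unit for specific energy.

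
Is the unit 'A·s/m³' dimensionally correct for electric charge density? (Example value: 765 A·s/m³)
Yes

electric charge density has SI base units: A * s / m^3
A·s/m³ reduces to the same SI base units, so it is a valid unit for electric charge density.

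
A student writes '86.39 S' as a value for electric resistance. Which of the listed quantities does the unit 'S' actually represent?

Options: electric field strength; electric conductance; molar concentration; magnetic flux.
electric conductance

electric resistance should have units dimensionally equivalent to kg * m^2 / (A^2 * s^3) (e.g. Ω).
The given unit 'S' reduces to A^2 * s^3 / (kg * m^2). Of the listed options, that is the dimensionality of electric conductance.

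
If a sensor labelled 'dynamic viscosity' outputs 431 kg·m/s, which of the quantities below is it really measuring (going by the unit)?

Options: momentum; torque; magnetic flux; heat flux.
momentum

dynamic viscosity should have units dimensionally equivalent to kg / (m * s) (e.g. Pa·s).
The given unit 'kg·m/s' reduces to kg * m / s. Of the listed options, that is the dimensionality of momentum.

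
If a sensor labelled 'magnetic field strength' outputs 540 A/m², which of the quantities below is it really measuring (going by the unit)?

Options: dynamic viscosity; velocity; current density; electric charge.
current density

magnetic field strength should have units dimensionally equivalent to A / m (e.g. A/m).
The given unit 'A/m²' reduces to A / m^2. Of the listed options, that is the dimensionality of current density.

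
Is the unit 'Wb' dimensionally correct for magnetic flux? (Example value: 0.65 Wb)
Yes

magnetic flux has SI base units: kg * m^2 / (A * s^2)
Wb reduces to the same SI base units, so it is a valid unit for magnetic flux.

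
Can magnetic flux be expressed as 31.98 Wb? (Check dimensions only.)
Yes

magnetic flux has SI base units: kg * m^2 / (A * s^2)
Wb reduces to the same SI base units, so it is a valid unit for magnetic flux.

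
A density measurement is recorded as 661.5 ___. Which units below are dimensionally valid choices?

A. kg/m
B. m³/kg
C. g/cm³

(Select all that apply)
C

density has SI base units: kg / m^3

Checking each option against kg / m^3:
  A. kg/m: ✗ does not match
  B. m³/kg: ✗ does not match
  C. g/cm³: ✓ matches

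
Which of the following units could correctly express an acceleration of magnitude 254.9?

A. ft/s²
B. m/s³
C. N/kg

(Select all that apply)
A, C

acceleration has SI base units: m / s^2

Checking each option against m / s^2:
  A. ft/s²: ✓ matches
  B. m/s³: ✗ does not match
  C. N/kg: ✓ matches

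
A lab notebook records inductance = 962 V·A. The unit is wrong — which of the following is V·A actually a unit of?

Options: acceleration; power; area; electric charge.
power

inductance should have units dimensionally equivalent to kg * m^2 / (A^2 * s^2) (e.g. H).
The given unit 'V·A' reduces to kg * m^2 / s^3. Of the listed options, that is the dimensionality of power.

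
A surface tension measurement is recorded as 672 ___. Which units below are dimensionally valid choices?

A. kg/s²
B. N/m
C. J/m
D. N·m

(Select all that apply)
A, B

surface tension has SI base units: kg / s^2

Checking each option against kg / s^2:
  A. kg/s²: ✓ matches
  B. N/m: ✓ matches
  C. J/m: ✗ does not match
  D. N·m: ✗ does not match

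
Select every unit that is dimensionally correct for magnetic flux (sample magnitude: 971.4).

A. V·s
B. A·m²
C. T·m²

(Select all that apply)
A, C

magnetic flux has SI base units: kg * m^2 / (A * s^2)

Checking each option against kg * m^2 / (A * s^2):
  A. V·s: ✓ matches
  B. A·m²: ✗ does not match
  C. T·m²: ✓ matches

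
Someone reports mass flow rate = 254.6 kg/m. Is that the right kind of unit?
No

mass flow rate has SI base units: kg / s
kg/m does NOT reduce to kg / s; a valid unit for mass flow rate would be e.g. kg/s.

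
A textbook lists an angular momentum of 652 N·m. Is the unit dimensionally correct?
No

angular momentum has SI base units: kg * m^2 / s
N·m does NOT reduce to kg * m^2 / s; a valid unit for angular momentum would be e.g. kg·m²/s.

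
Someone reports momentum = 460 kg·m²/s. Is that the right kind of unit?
No

momentum has SI base units: kg * m / s
kg·m²/s does NOT reduce to kg * m / s; a valid unit for momentum would be e.g. kg·m/s.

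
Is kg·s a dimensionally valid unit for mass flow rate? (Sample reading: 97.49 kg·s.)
No

mass flow rate has SI base units: kg / s
kg·s does NOT reduce to kg / s; a valid unit for mass flow rate would be e.g. kg/s.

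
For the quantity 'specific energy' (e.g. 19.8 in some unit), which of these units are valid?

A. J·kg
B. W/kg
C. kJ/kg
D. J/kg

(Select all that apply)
C, D

specific energy has SI base units: m^2 / s^2

Checking each option against m^2 / s^2:
  A. J·kg: ✗ does not match
  B. W/kg: ✗ does not match
  C. kJ/kg: ✓ matches
  D. J/kg: ✓ matches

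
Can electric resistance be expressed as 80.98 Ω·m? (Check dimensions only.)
No

electric resistance has SI base units: kg * m^2 / (A^2 * s^3)
Ω·m does NOT reduce to kg * m^2 / (A^2 * s^3); a valid unit for electric resistance would be e.g. Ω.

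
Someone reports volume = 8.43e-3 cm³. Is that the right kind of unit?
Yes

volume has SI base units: m^3
cm³ reduces to the same SI base units, so it is a valid unit for volume.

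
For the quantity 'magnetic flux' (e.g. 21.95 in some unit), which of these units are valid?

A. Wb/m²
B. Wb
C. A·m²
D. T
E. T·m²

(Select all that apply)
B, E

magnetic flux has SI base units: kg * m^2 / (A * s^2)

Checking each option against kg * m^2 / (A * s^2):
  A. Wb/m²: ✗ does not match
  B. Wb: ✓ matches
  C. A·m²: ✗ does not match
  D. T: ✗ does not match
  E. T·m²: ✓ matches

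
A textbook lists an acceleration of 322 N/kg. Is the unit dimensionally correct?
Yes

acceleration has SI base units: m / s^2
N/kg reduces to the same SI base units, so it is a valid unit for acceleration.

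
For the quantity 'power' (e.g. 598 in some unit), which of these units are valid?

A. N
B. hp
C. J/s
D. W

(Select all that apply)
B, C, D

power has SI base units: kg * m^2 / s^3

Checking each option against kg * m^2 / s^3:
  A. N: ✗ does not match
  B. hp: ✓ matches
  C. J/s: ✓ matches
  D. W: ✓ matches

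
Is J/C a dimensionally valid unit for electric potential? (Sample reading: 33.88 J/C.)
Yes

electric potential has SI base units: kg * m^2 / (A * s^3)
J/C reduces to the same SI base units, so it is a valid unit for electric potential.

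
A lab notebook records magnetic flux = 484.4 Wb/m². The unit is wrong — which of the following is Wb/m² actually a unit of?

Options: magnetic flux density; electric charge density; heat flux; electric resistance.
magnetic flux density

magnetic flux should have units dimensionally equivalent to kg * m^2 / (A * s^2) (e.g. Wb).
The given unit 'Wb/m²' reduces to kg / (A * s^2). Of the listed options, that is the dimensionality of magnetic flux density.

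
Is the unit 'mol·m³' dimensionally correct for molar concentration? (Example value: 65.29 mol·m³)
No

molar concentration has SI base units: mol / m^3
mol·m³ does NOT reduce to mol / m^3; a valid unit for molar concentration would be e.g. mol/m³.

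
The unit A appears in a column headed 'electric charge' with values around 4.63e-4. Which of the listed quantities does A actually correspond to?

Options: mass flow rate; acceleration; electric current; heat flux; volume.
electric current

electric charge should have units dimensionally equivalent to A * s (e.g. C).
The given unit 'A' reduces to A. Of the listed options, that is the dimensionality of electric current.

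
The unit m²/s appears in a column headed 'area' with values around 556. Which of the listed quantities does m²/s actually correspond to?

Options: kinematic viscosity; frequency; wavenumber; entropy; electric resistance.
kinematic viscosity

area should have units dimensionally equivalent to m^2 (e.g. m²).
The given unit 'm²/s' reduces to m^2 / s. Of the listed options, that is the dimensionality of kinematic viscosity.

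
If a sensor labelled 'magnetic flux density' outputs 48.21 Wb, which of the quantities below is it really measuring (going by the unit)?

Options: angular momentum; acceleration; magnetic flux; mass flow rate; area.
magnetic flux

magnetic flux density should have units dimensionally equivalent to kg / (A * s^2) (e.g. T).
The given unit 'Wb' reduces to kg * m^2 / (A * s^2). Of the listed options, that is the dimensionality of magnetic flux.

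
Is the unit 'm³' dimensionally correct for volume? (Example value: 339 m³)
Yes

volume has SI base units: m^3
m³ reduces to the same SI base units, so it is a valid unit for volume.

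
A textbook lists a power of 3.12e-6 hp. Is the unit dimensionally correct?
Yes

power has SI base units: kg * m^2 / s^3
hp reduces to the same SI base units, so it is a valid unit for power.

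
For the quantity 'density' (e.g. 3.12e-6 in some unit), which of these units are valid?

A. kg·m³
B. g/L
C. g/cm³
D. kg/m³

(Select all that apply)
B, C, D

density has SI base units: kg / m^3

Checking each option against kg / m^3:
  A. kg·m³: ✗ does not match
  B. g/L: ✓ matches
  C. g/cm³: ✓ matches
  D. kg/m³: ✓ matches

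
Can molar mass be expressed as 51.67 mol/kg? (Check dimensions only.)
No

molar mass has SI base units: kg / mol
mol/kg does NOT reduce to kg / mol; a valid unit for molar mass would be e.g. kg/mol.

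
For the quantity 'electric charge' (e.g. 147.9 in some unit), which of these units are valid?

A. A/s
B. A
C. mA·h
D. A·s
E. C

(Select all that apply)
C, D, E

electric charge has SI base units: A * s

Checking each option against A * s:
  A. A/s: ✗ does not match
  B. A: ✗ does not match
  C. mA·h: ✓ matches
  D. A·s: ✓ matches
  E. C: ✓ matches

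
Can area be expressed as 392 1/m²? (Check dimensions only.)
No

area has SI base units: m^2
1/m² does NOT reduce to m^2; a valid unit for area would be e.g. m².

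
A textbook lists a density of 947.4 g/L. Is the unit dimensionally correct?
Yes

density has SI base units: kg / m^3
g/L reduces to the same SI base units, so it is a valid unit for density.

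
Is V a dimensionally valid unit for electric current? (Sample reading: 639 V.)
No

electric current has SI base units: A
V does NOT reduce to A; a valid unit for electric current would be e.g. A.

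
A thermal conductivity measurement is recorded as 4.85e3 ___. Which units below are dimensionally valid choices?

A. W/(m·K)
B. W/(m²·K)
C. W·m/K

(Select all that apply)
A

thermal conductivity has SI base units: kg * m / (s^3 * K)

Checking each option against kg * m / (s^3 * K):
  A. W/(m·K): ✓ matches
  B. W/(m²·K): ✗ does not match
  C. W·m/K: ✗ does not match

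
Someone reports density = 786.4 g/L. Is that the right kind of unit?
Yes

density has SI base units: kg / m^3
g/L reduces to the same SI base units, so it is a valid unit for density.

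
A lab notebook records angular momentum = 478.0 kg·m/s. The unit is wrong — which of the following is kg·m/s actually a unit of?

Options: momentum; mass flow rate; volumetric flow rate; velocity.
momentum

angular momentum should have units dimensionally equivalent to kg * m^2 / s (e.g. kg·m²/s).
The given unit 'kg·m/s' reduces to kg * m / s. Of the listed options, that is the dimensionality of momentum.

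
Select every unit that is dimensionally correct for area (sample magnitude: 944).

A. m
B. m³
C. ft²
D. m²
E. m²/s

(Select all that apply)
C, D

area has SI base units: m^2

Checking each option against m^2:
  A. m: ✗ does not match
  B. m³: ✗ does not match
  C. ft²: ✓ matches
  D. m²: ✓ matches
  E. m²/s: ✗ does not match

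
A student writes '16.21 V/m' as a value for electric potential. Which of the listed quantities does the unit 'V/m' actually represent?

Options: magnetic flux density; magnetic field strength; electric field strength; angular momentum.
electric field strength

electric potential should have units dimensionally equivalent to kg * m^2 / (A * s^3) (e.g. V).
The given unit 'V/m' reduces to kg * m / (A * s^3). Of the listed options, that is the dimensionality of electric field strength.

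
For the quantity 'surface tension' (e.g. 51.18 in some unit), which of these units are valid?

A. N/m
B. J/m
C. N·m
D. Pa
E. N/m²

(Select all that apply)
A

surface tension has SI base units: kg / s^2

Checking each option against kg / s^2:
  A. N/m: ✓ matches
  B. J/m: ✗ does not match
  C. N·m: ✗ does not match
  D. Pa: ✗ does not match
  E. N/m²: ✗ does not match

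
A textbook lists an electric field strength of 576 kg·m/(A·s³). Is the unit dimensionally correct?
Yes

electric field strength has SI base units: kg * m / (A * s^3)
kg·m/(A·s³) reduces to the same SI base units, so it is a valid unit for electric field strength.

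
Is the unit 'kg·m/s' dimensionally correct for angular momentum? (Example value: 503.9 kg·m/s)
No

angular momentum has SI base units: kg * m^2 / s
kg·m/s does NOT reduce to kg * m^2 / s; a valid unit for angular momentum would be e.g. kg·m²/s.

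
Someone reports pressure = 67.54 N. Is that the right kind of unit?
No

pressure has SI base units: kg / (m * s^2)
N does NOT reduce to kg / (m * s^2); a valid unit for pressure would be e.g. Pa.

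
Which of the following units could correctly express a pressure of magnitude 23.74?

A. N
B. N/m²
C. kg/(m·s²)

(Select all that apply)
B, C

pressure has SI base units: kg / (m * s^2)

Checking each option against kg / (m * s^2):
  A. N: ✗ does not match
  B. N/m²: ✓ matches
  C. kg/(m·s²): ✓ matches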